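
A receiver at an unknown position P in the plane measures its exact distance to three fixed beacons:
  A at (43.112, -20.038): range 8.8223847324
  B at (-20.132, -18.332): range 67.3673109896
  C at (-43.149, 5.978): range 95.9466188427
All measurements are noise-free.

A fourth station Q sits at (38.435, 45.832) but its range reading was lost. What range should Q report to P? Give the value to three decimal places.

74.450

eq1: (x − 43.112)² + (y + 20.038)² = 8.8223847324²
eq2: (x + 20.132)² + (y + 18.332)² = 67.3673109896²
eq3: (x + 43.149)² + (y − 5.978)² = 95.9466188427²
eq3−eq2, eq3−eq1 (x²,y² cancel):
  46.034·x − 48.620·y = 3511.186040
  172.522·x − 52.032·y = 9490.512498
det = 46.034·-52.032 − -48.620·172.522 = 5992.778552
x = (3511.186040·-52.032 − -48.620·9490.512498) / 5992.778552 = 46.511761
y = (46.034·9490.512498 − 3511.186040·172.522) / 5992.778552 = -28.179013
|P − Q| = √((46.511761 − 38.435)² + (-28.179013 − 45.832)²) = 74.450414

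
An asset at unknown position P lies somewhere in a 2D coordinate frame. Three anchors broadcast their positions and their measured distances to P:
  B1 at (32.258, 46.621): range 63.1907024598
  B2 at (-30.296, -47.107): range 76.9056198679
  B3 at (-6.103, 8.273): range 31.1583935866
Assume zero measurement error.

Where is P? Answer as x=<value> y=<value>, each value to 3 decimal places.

x=-28.647 y=29.781

eq1: (x − 32.258)² + (y − 46.621)² = 63.1907024598²
eq2: (x + 30.296)² + (y + 47.107)² = 76.9056198679²
eq3: (x + 6.103)² + (y − 8.273)² = 31.1583935866²
eq3−eq1, eq3−eq2 (x²,y² cancel):
  76.722·x + 76.696·y = 86.187681
  -48.386·x − 110.760·y = -1912.400949
det = 76.722·-110.760 − 76.696·-48.386 = -4786.716064
x = (86.187681·-110.760 − 76.696·-1912.400949) / -4786.716064 = -28.647481
y = (76.722·-1912.400949 − 86.187681·-48.386) / -4786.716064 = 29.780949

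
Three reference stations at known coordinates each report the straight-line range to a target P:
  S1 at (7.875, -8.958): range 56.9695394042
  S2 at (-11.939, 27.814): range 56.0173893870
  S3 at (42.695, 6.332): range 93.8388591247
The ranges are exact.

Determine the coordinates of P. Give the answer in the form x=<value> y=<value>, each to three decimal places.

eq1: (x − 7.875)² + (y + 8.958)² = 56.9695394042²
eq2: (x + 11.939)² + (y − 27.814)² = 56.0173893870²
eq3: (x − 42.695)² + (y − 6.332)² = 93.8388591247²
eq2−eq1, eq2−eq3 (x²,y² cancel):
  39.628·x − 73.544·y = -881.477434
  109.268·x − 42.964·y = -4720.984636
det = 39.628·-42.964 − -73.544·109.268 = 6333.428400
x = (-881.477434·-42.964 − -73.544·-4720.984636) / 6333.428400 = -48.840577
y = (39.628·-4720.984636 − -881.477434·109.268) / 6333.428400 = -14.331243

x=-48.841 y=-14.331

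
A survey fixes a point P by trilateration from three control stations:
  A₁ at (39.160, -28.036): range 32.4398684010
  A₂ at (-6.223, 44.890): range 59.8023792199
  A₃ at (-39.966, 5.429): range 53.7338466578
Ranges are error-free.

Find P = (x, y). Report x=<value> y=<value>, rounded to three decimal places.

eq1: (x − 39.160)² + (y + 28.036)² = 32.4398684010²
eq2: (x + 6.223)² + (y − 44.890)² = 59.8023792199²
eq3: (x + 39.966)² + (y − 5.429)² = 53.7338466578²
eq3−eq2, eq3−eq1 (x²,y² cancel):
  67.486·x + 78.922·y = -261.915652
  158.252·x − 66.930·y = 2527.748914
det = 67.486·-66.930 − 78.922·158.252 = -17006.402324
x = (-261.915652·-66.930 − 78.922·2527.748914) / -17006.402324 = 10.699793
y = (67.486·2527.748914 − -261.915652·158.252) / -17006.402324 = -12.468030

x=10.700 y=-12.468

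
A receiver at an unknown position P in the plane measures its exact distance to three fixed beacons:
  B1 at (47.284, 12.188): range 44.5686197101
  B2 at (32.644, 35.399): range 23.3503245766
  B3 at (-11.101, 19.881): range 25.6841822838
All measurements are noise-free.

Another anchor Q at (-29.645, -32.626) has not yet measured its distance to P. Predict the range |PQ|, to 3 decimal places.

eq1: (x − 47.284)² + (y − 12.188)² = 44.5686197101²
eq2: (x − 32.644)² + (y − 35.399)² = 23.3503245766²
eq3: (x + 11.101)² + (y − 19.881)² = 25.6841822838²
eq2−eq1, eq2−eq3 (x²,y² cancel):
  29.280·x − 46.422·y = -1375.520142
  -87.490·x − 31.036·y = -1914.673137
det = 29.280·-31.036 − -46.422·-87.490 = -4970.194860
x = (-1375.520142·-31.036 − -46.422·-1914.673137) / -4970.194860 = 9.293864
y = (29.280·-1914.673137 − -1375.520142·-87.490) / -4970.194860 = 35.492751
|P − Q| = √((9.293864 − -29.645)² + (35.492751 − -32.626)²) = 78.462725

78.463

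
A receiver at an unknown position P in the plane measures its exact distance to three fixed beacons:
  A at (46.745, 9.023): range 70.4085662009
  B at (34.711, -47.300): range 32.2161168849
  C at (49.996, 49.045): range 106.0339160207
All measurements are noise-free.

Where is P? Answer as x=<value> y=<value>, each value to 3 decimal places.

eq1: (x − 46.745)² + (y − 9.023)² = 70.4085662009²
eq2: (x − 34.711)² + (y + 47.300)² = 32.2161168849²
eq3: (x − 49.996)² + (y − 49.045)² = 106.0339160207²
eq2−eq3, eq2−eq1 (x²,y² cancel):
  30.570·x + 192.690·y = -8742.444640
  24.068·x + 112.646·y = -5095.121974
det = 30.570·112.646 − 192.690·24.068 = -1194.074700
x = (-8742.444640·112.646 − 192.690·-5095.121974) / -1194.074700 = 2.531136
y = (30.570·-5095.121974 − -8742.444640·24.068) / -1194.074700 = -45.772077

x=2.531 y=-45.772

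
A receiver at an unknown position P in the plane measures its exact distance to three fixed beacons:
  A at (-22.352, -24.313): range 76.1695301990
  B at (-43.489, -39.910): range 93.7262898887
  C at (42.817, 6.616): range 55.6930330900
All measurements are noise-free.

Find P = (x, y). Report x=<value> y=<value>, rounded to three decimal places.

x=49.830 y=-48.634

eq1: (x + 22.352)² + (y + 24.313)² = 76.1695301990²
eq2: (x + 43.489)² + (y + 39.910)² = 93.7262898887²
eq3: (x − 42.817)² + (y − 6.616)² = 55.6930330900²
eq2−eq3, eq2−eq1 (x²,y² cancel):
  172.612·x + 93.052·y = 4075.869206
  42.274·x + 31.194·y = 589.452738
det = 172.612·31.194 − 93.052·42.274 = 1450.778480
x = (4075.869206·31.194 − 93.052·589.452738) / 1450.778480 = 49.830425
y = (172.612·589.452738 − 4075.869206·42.274) / 1450.778480 = -48.633668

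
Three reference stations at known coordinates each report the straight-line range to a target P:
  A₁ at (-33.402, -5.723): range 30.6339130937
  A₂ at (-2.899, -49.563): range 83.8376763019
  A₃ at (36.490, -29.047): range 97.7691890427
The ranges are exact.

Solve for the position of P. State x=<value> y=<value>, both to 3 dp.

eq1: (x + 33.402)² + (y + 5.723)² = 30.6339130937²
eq2: (x + 2.899)² + (y + 49.563)² = 83.8376763019²
eq3: (x − 36.490)² + (y + 29.047)² = 97.7691890427²
eq1−eq2, eq1−eq3 (x²,y² cancel):
  61.006·x − 87.680·y = -4773.870499
  139.784·x − 46.648·y = -7593.575719
det = 61.006·-46.648 − -87.680·139.784 = 9410.453232
x = (-4773.870499·-46.648 − -87.680·-7593.575719) / 9410.453232 = -47.087340
y = (61.006·-7593.575719 − -4773.870499·139.784) / 9410.453232 = 21.684081

x=-47.087 y=21.684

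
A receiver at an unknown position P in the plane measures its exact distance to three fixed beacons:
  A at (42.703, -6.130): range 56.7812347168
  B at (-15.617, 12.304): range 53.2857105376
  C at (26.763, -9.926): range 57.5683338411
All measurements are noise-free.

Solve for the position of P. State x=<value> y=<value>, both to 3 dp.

x=24.311 y=47.590

eq1: (x − 42.703)² + (y + 6.130)² = 56.7812347168²
eq2: (x + 15.617)² + (y − 12.304)² = 53.2857105376²
eq3: (x − 26.763)² + (y + 9.926)² = 57.5683338411²
eq3−eq2, eq3−eq1 (x²,y² cancel):
  -84.760·x + 44.460·y = 55.241574
  31.880·x + 7.592·y = 1136.343909
det = -84.760·7.592 − 44.460·31.880 = -2060.882720
x = (55.241574·7.592 − 44.460·1136.343909) / -2060.882720 = 24.311163
y = (-84.760·1136.343909 − 55.241574·31.880) / -2060.882720 = 47.590098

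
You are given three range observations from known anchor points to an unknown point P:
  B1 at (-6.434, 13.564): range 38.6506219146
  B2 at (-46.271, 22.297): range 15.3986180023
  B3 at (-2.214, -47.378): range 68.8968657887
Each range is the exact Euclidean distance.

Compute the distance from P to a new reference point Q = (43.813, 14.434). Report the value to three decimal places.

eq1: (x + 6.434)² + (y − 13.564)² = 38.6506219146²
eq2: (x + 46.271)² + (y − 22.297)² = 15.3986180023²
eq3: (x + 2.214)² + (y + 47.378)² = 68.8968657887²
eq2−eq1, eq2−eq3 (x²,y² cancel):
  79.674·x − 17.466·y = -3669.536336
  88.114·x − 139.350·y = -4898.245649
det = 79.674·-139.350 − -17.466·88.114 = -9563.572776
x = (-3669.536336·-139.350 − -17.466·-4898.245649) / -9563.572776 = -44.522810
y = (79.674·-4898.245649 − -3669.536336·88.114) / -9563.572776 = 6.997939
|P − Q| = √((-44.522810 − 43.813)² + (6.997939 − 14.434)²) = 88.648239

88.648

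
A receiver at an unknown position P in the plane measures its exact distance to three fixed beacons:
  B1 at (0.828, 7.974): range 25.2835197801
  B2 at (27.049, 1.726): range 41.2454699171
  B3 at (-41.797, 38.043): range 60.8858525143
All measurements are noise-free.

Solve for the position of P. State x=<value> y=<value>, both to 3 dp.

eq1: (x − 0.828)² + (y − 7.974)² = 25.2835197801²
eq2: (x − 27.049)² + (y − 1.726)² = 41.2454699171²
eq3: (x + 41.797)² + (y − 38.043)² = 60.8858525143²
eq1−eq3, eq1−eq2 (x²,y² cancel):
  -85.250·x + 60.138·y = 62.158134
  52.442·x − 12.496·y = -391.575199
det = -85.250·-12.496 − 60.138·52.442 = -2088.472996
x = (62.158134·-12.496 − 60.138·-391.575199) / -2088.472996 = -10.903575
y = (-85.250·-391.575199 − 62.158134·52.442) / -2088.472996 = -14.423021

x=-10.904 y=-14.423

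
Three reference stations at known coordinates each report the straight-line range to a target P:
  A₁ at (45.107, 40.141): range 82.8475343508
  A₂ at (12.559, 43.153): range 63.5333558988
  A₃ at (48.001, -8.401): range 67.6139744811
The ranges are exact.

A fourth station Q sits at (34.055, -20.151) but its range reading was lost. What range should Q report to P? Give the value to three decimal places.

eq1: (x − 45.107)² + (y − 40.141)² = 82.8475343508²
eq2: (x − 12.559)² + (y − 43.153)² = 63.5333558988²
eq3: (x − 48.001)² + (y + 8.401)² = 67.6139744811²
eq3−eq2, eq3−eq1 (x²,y² cancel):
  -70.884·x + 103.108·y = 180.399321
  -5.788·x + 97.084·y = -1020.795875
det = -70.884·97.084 − 103.108·-5.788 = -6284.913152
x = (180.399321·97.084 − 103.108·-1020.795875) / -6284.913152 = -19.533461
y = (-70.884·-1020.795875 − 180.399321·-5.788) / -6284.913152 = -11.679119
|P − Q| = √((-19.533461 − 34.055)² + (-11.679119 − -20.151)²) = 54.253995

54.254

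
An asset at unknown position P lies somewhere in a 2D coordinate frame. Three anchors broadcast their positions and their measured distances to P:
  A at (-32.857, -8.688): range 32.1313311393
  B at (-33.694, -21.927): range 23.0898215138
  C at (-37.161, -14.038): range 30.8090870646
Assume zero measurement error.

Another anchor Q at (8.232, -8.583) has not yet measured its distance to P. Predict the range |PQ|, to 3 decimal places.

35.353

eq1: (x + 32.857)² + (y + 8.688)² = 32.1313311393²
eq2: (x + 33.694)² + (y + 21.927)² = 23.0898215138²
eq3: (x + 37.161)² + (y + 14.038)² = 30.8090870646²
eq1−eq3, eq1−eq2 (x²,y² cancel):
  -8.608·x − 10.700·y = 506.164167
  -1.674·x − 26.478·y = 960.297755
det = -8.608·-26.478 − -10.700·-1.674 = 210.010824
x = (506.164167·-26.478 − -10.700·960.297755) / 210.010824 = -14.889846
y = (-8.608·960.297755 − 506.164167·-1.674) / 210.010824 = -35.326390
|P − Q| = √((-14.889846 − 8.232)² + (-35.326390 − -8.583)²) = 35.352916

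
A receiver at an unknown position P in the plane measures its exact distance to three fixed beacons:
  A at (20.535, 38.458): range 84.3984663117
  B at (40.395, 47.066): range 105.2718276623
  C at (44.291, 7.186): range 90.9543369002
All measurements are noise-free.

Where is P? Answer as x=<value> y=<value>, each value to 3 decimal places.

x=-43.529 y=-16.487

eq1: (x − 20.535)² + (y − 38.458)² = 84.3984663117²
eq2: (x − 40.395)² + (y − 47.066)² = 105.2718276623²
eq3: (x − 44.291)² + (y − 7.186)² = 90.9543369002²
eq2−eq1, eq2−eq3 (x²,y² cancel):
  -39.720·x − 17.216·y = 2012.796192
  7.792·x − 79.760·y = 975.833194
det = -39.720·-79.760 − -17.216·7.792 = 3302.214272
x = (2012.796192·-79.760 − -17.216·975.833194) / 3302.214272 = -43.528575
y = (-39.720·975.833194 − 2012.796192·7.792) / 3302.214272 = -16.487059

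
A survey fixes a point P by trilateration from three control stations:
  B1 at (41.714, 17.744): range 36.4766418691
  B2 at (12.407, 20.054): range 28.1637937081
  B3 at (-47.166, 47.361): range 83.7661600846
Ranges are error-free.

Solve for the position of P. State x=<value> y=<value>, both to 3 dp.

eq1: (x − 41.714)² + (y − 17.744)² = 36.4766418691²
eq2: (x − 12.407)² + (y − 20.054)² = 28.1637937081²
eq3: (x + 47.166)² + (y − 47.361)² = 83.7661600846²
eq2−eq3, eq2−eq1 (x²,y² cancel):
  -119.146·x + 54.614·y = -2311.970987
  58.614·x − 4.620·y = 961.464641
det = -119.146·-4.620 − 54.614·58.614 = -2650.690476
x = (-2311.970987·-4.620 − 54.614·961.464641) / -2650.690476 = 15.780086
y = (-119.146·961.464641 − -2311.970987·58.614) / -2650.690476 = -7.907072

x=15.780 y=-7.907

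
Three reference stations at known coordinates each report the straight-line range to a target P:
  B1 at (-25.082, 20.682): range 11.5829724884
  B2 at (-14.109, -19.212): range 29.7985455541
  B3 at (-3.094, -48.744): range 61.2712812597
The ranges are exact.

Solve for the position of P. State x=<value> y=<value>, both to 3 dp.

eq1: (x + 25.082)² + (y − 20.682)² = 11.5829724884²
eq2: (x + 14.109)² + (y + 19.212)² = 29.7985455541²
eq3: (x + 3.094)² + (y + 48.744)² = 61.2712812597²
eq3−eq1, eq3−eq2 (x²,y² cancel):
  -43.976·x + 138.852·y = 2291.306132
  -22.030·x + 59.064·y = 1048.831043
det = -43.976·59.064 − 138.852·-22.030 = 461.511096
x = (2291.306132·59.064 − 138.852·1048.831043) / 461.511096 = -22.314919
y = (-43.976·1048.831043 − 2291.306132·-22.030) / 461.511096 = 9.434400

x=-22.315 y=9.434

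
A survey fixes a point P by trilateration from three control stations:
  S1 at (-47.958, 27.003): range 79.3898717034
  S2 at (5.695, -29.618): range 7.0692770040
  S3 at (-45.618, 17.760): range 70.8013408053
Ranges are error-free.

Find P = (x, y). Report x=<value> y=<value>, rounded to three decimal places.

eq1: (x + 47.958)² + (y − 27.003)² = 79.3898717034²
eq2: (x − 5.695)² + (y + 29.618)² = 7.0692770040²
eq3: (x + 45.618)² + (y − 17.760)² = 70.8013408053²
eq2−eq3, eq2−eq1 (x²,y² cancel):
  -102.626·x + 94.756·y = -3476.094607
  -107.306·x + 113.242·y = -4133.304228
det = -102.626·113.242 − 94.756·-107.306 = -1453.686156
x = (-3476.094607·113.242 − 94.756·-4133.304228) / -1453.686156 = 1.365171
y = (-102.626·-4133.304228 − -3476.094607·-107.306) / -1453.686156 = -35.206135

x=1.365 y=-35.206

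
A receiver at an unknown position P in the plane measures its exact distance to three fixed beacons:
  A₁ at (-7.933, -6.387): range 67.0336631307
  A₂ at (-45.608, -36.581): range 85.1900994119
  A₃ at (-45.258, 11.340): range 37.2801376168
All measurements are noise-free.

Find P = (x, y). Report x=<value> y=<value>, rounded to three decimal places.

x=-46.263 y=48.607

eq1: (x + 7.933)² + (y + 6.387)² = 67.0336631307²
eq2: (x + 45.608)² + (y + 36.581)² = 85.1900994119²
eq3: (x + 45.258)² + (y − 11.340)² = 37.2801376168²
eq1−eq2, eq1−eq3 (x²,y² cancel):
  -75.350·x − 60.388·y = 550.691922
  -74.650·x + 35.454·y = 5176.859238
det = -75.350·35.454 − -60.388·-74.650 = -7179.423100
x = (550.691922·35.454 − -60.388·5176.859238) / -7179.423100 = -46.263384
y = (-75.350·5176.859238 − 550.691922·-74.650) / -7179.423100 = 48.606578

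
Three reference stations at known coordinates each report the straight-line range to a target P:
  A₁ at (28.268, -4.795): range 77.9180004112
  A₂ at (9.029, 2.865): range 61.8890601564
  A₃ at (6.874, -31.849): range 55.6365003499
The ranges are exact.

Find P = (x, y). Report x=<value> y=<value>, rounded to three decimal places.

eq1: (x − 28.268)² + (y + 4.795)² = 77.9180004112²
eq2: (x − 9.029)² + (y − 2.865)² = 61.8890601564²
eq3: (x − 6.874)² + (y + 31.849)² = 55.6365003499²
eq2−eq1, eq2−eq3 (x²,y² cancel):
  38.478·x − 15.320·y = -1508.618238
  -4.310·x − 69.428·y = 1706.715207
det = 38.478·-69.428 − -15.320·-4.310 = -2737.479784
x = (-1508.618238·-69.428 − -15.320·1706.715207) / -2737.479784 = -47.813038
y = (38.478·1706.715207 − -1508.618238·-4.310) / -2737.479784 = -21.614349

x=-47.813 y=-21.614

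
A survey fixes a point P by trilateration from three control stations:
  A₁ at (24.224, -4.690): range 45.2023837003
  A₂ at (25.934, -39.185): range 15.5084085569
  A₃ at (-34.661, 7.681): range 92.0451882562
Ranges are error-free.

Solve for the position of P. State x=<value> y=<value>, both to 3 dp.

eq1: (x − 24.224)² + (y + 4.690)² = 45.2023837003²
eq2: (x − 25.934)² + (y + 39.185)² = 15.5084085569²
eq3: (x + 34.661)² + (y − 7.681)² = 92.0451882562²
eq3−eq2, eq3−eq1 (x²,y² cancel):
  121.190·x − 93.732·y = 9179.459844
  117.770·x − 24.742·y = 5777.476783
det = 121.190·-24.742 − -93.732·117.770 = 8040.334660
x = (9179.459844·-24.742 − -93.732·5777.476783) / 8040.334660 = 39.104872
y = (121.190·5777.476783 − 9179.459844·117.770) / 8040.334660 = -47.372726

x=39.105 y=-47.373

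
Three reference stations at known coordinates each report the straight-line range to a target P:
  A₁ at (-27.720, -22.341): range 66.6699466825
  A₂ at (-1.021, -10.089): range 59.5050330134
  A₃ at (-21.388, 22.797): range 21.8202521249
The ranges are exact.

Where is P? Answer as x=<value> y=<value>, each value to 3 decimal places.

x=-25.202 y=44.281

eq1: (x + 27.720)² + (y + 22.341)² = 66.6699466825²
eq2: (x + 1.021)² + (y + 10.089)² = 59.5050330134²
eq3: (x + 21.388)² + (y − 22.797)² = 21.8202521249²
eq3−eq2, eq3−eq1 (x²,y² cancel):
  40.734·x − 65.772·y = -3939.044942
  -12.664·x − 90.276·y = -3678.389460
det = 40.734·-90.276 − -65.772·-12.664 = -4510.239192
x = (-3939.044942·-90.276 − -65.772·-3678.389460) / -4510.239192 = -25.201810
y = (40.734·-3678.389460 − -3939.044942·-12.664) / -4510.239192 = 44.281372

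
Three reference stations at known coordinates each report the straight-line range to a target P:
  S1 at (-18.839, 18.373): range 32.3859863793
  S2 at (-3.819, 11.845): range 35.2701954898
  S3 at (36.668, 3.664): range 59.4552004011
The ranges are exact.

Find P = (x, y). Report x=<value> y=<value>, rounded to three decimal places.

eq1: (x + 18.839)² + (y − 18.373)² = 32.3859863793²
eq2: (x + 3.819)² + (y − 11.845)² = 35.2701954898²
eq3: (x − 36.668)² + (y − 3.664)² = 59.4552004011²
eq1−eq2, eq1−eq3 (x²,y² cancel):
  30.040·x − 13.056·y = -732.720840
  111.014·x − 29.418·y = -1820.576671
det = 30.040·-29.418 − -13.056·111.014 = 565.682064
x = (-732.720840·-29.418 − -13.056·-1820.576671) / 565.682064 = -3.914332
y = (30.040·-1820.576671 − -732.720840·111.014) / 565.682064 = 47.115067

x=-3.914 y=47.115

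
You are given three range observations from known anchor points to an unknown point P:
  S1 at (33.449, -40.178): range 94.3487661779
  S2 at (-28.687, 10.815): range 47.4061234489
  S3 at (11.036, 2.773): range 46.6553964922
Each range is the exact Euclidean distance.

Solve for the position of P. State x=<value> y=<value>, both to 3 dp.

eq1: (x − 33.449)² + (y + 40.178)² = 94.3487661779²
eq2: (x + 28.687)² + (y − 10.815)² = 47.4061234489²
eq3: (x − 11.036)² + (y − 2.773)² = 46.6553964922²
eq2−eq1, eq2−eq3 (x²,y² cancel):
  124.272·x − 101.986·y = -4861.150048
  79.446·x − 16.084·y = -739.810850
det = 124.272·-16.084 − -101.986·79.446 = 6103.588908
x = (-4861.150048·-16.084 − -101.986·-739.810850) / 6103.588908 = 0.448324
y = (124.272·-739.810850 − -4861.150048·79.446) / 6103.588908 = 48.211168

x=0.448 y=48.211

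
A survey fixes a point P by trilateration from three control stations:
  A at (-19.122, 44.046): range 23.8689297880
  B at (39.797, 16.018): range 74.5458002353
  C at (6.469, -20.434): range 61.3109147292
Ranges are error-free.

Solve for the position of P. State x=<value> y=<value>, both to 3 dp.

eq1: (x + 19.122)² + (y − 44.046)² = 23.8689297880²
eq2: (x − 39.797)² + (y − 16.018)² = 74.5458002353²
eq3: (x − 6.469)² + (y + 20.434)² = 61.3109147292²
eq2−eq3, eq2−eq1 (x²,y² cancel):
  -66.656·x − 72.904·y = 417.066852
  -117.838·x + 56.056·y = 5452.673990
det = -66.656·56.056 − -72.904·-117.838 = -12327.330288
x = (417.066852·56.056 − -72.904·5452.673990) / -12327.330288 = -34.143714
y = (-66.656·5452.673990 − 417.066852·-117.838) / -12327.330288 = 25.496771

x=-34.144 y=25.497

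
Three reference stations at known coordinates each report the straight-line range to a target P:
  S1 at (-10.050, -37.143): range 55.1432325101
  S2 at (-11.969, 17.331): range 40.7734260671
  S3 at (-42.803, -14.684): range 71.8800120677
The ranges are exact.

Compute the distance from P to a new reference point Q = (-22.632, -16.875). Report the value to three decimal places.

eq1: (x + 10.050)² + (y + 37.143)² = 55.1432325101²
eq2: (x + 11.969)² + (y − 17.331)² = 40.7734260671²
eq3: (x + 42.803)² + (y + 14.684)² = 71.8800120677²
eq1−eq2, eq1−eq3 (x²,y² cancel):
  -3.838·x + 108.948·y = 341.319391
  -65.506·x + 44.918·y = -1558.848327
det = -3.838·44.918 − 108.948·-65.506 = 6964.352404
x = (341.319391·44.918 − 108.948·-1558.848327) / 6964.352404 = 26.587510
y = (-3.838·-1558.848327 − 341.319391·-65.506) / 6964.352404 = 4.069485
|P − Q| = √((26.587510 − -22.632)² + (4.069485 − -16.875)²) = 53.490482

53.490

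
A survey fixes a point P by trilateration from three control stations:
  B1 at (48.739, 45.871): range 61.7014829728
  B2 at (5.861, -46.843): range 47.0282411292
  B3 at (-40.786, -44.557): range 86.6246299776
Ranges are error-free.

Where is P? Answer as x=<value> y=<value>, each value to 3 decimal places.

eq1: (x − 48.739)² + (y − 45.871)² = 61.7014829728²
eq2: (x − 5.861)² + (y + 46.843)² = 47.0282411292²
eq3: (x + 40.786)² + (y + 44.557)² = 86.6246299776²
eq2−eq3, eq2−eq1 (x²,y² cancel):
  -93.294·x + 4.572·y = -3871.964980
  85.756·x + 185.428·y = 655.603255
det = -93.294·185.428 − 4.572·85.756 = -17691.396264
x = (-3871.964980·185.428 − 4.572·655.603255) / -17691.396264 = 40.752473
y = (-93.294·655.603255 − -3871.964980·85.756) / -17691.396264 = -15.311419

x=40.752 y=-15.311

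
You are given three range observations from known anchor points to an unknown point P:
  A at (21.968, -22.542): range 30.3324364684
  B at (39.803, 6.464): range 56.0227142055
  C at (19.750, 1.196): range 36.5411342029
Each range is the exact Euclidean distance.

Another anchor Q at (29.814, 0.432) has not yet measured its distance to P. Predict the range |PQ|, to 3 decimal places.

eq1: (x − 21.968)² + (y + 22.542)² = 30.3324364684²
eq2: (x − 39.803)² + (y − 6.464)² = 56.0227142055²
eq3: (x − 19.750)² + (y − 1.196)² = 36.5411342029²
eq3−eq2, eq3−eq1 (x²,y² cancel):
  40.106·x + 10.536·y = -568.720829
  4.436·x − 47.476·y = 1014.439659
det = 40.106·-47.476 − 10.536·4.436 = -1950.810152
x = (-568.720829·-47.476 − 10.536·1014.439659) / -1950.810152 = -8.361887
y = (40.106·1014.439659 − -568.720829·4.436) / -1950.810152 = -22.148728
|P − Q| = √((-8.361887 − 29.814)² + (-22.148728 − 0.432)²) = 44.354116

44.354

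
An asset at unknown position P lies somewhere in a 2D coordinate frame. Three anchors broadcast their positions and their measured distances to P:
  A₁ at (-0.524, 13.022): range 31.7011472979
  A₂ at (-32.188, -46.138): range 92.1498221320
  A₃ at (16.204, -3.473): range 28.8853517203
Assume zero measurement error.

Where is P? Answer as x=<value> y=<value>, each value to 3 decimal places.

eq1: (x + 0.524)² + (y − 13.022)² = 31.7011472979²
eq2: (x + 32.188)² + (y + 46.138)² = 92.1498221320²
eq3: (x − 16.204)² + (y + 3.473)² = 28.8853517203²
eq1−eq3, eq1−eq2 (x²,y² cancel):
  33.456·x − 32.990·y = 275.383481
  -63.328·x − 118.320·y = -4491.691651
det = 33.456·-118.320 − -32.990·-63.328 = -6047.704640
x = (275.383481·-118.320 − -32.990·-4491.691651) / -6047.704640 = 29.889734
y = (33.456·-4491.691651 − 275.383481·-63.328) / -6047.704640 = 21.964457

x=29.890 y=21.964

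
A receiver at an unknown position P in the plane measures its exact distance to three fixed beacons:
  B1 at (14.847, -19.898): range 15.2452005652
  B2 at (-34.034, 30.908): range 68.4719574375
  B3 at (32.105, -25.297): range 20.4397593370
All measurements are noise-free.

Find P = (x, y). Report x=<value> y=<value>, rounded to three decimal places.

eq1: (x − 14.847)² + (y + 19.898)² = 15.2452005652²
eq2: (x + 34.034)² + (y − 30.908)² = 68.4719574375²
eq3: (x − 32.105)² + (y + 25.297)² = 20.4397593370²
eq3−eq1, eq3−eq2 (x²,y² cancel):
  -34.516·x + 10.798·y = -868.937800
  -132.278·x + 112.410·y = -3827.676808
det = -34.516·112.410 − 10.798·-132.278 = -2451.605716
x = (-868.937800·112.410 − 10.798·-3827.676808) / -2451.605716 = 22.983322
y = (-34.516·-3827.676808 − -868.937800·-132.278) / -2451.605716 = -7.005506

x=22.983 y=-7.006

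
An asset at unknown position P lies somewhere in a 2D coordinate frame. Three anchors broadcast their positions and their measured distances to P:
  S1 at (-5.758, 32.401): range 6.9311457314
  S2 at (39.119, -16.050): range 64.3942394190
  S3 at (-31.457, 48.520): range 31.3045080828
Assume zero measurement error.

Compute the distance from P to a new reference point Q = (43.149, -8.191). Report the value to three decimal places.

eq1: (x + 5.758)² + (y − 32.401)² = 6.9311457314²
eq2: (x − 39.119)² + (y + 16.050)² = 64.3942394190²
eq3: (x + 31.457)² + (y − 48.520)² = 31.3045080828²
eq2−eq3, eq2−eq1 (x²,y² cancel):
  -141.152·x + 129.140·y = 4722.480432
  -89.754·x + 96.902·y = 3393.657993
det = -141.152·96.902 − 129.140·-89.754 = -2087.079544
x = (4722.480432·96.902 − 129.140·3393.657993) / -2087.079544 = -9.276506
y = (-141.152·3393.657993 − 4722.480432·-89.754) / -2087.079544 = 26.429325
|P − Q| = √((-9.276506 − 43.149)² + (26.429325 − -8.191)²) = 62.825159

62.825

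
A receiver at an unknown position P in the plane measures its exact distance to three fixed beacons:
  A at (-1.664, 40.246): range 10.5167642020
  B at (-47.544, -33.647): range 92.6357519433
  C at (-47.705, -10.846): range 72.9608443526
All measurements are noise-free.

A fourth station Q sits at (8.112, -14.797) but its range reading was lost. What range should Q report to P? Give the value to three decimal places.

eq1: (x + 1.664)² + (y − 40.246)² = 10.5167642020²
eq2: (x + 47.544)² + (y + 33.647)² = 92.6357519433²
eq3: (x + 47.705)² + (y + 10.846)² = 72.9608443526²
eq1−eq3, eq1−eq2 (x²,y² cancel):
  -92.082·x − 102.184·y = -4441.789150
  -91.760·x − 147.786·y = -6700.737076
det = -92.082·-147.786 − -102.184·-91.760 = 4232.026612
x = (-4441.789150·-147.786 − -102.184·-6700.737076) / 4232.026612 = -6.680928
y = (-92.082·-6700.737076 − -4441.789150·-91.760) / 4232.026612 = 49.488984
|P − Q| = √((-6.680928 − 8.112)² + (49.488984 − -14.797)²) = 65.966041

65.966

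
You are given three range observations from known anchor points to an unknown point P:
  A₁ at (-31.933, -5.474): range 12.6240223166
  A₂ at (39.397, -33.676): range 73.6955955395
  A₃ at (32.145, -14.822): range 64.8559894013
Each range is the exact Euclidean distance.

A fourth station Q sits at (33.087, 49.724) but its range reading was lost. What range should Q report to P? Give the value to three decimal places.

eq1: (x + 31.933)² + (y + 5.474)² = 12.6240223166²
eq2: (x − 39.397)² + (y + 33.676)² = 73.6955955395²
eq3: (x − 32.145)² + (y + 14.822)² = 64.8559894013²
eq2−eq3, eq2−eq1 (x²,y² cancel):
  -14.504·x + 37.708·y = -208.462435
  -142.660·x + 56.404·y = 3635.159442
det = -14.504·56.404 − 37.708·-142.660 = 4561.339664
x = (-208.462435·56.404 − 37.708·3635.159442) / 4561.339664 = -32.629166
y = (-14.504·3635.159442 − -208.462435·-142.660) / 4561.339664 = -18.078812
|P − Q| = √((-32.629166 − 33.087)² + (-18.078812 − 49.724)²) = 94.423703

94.424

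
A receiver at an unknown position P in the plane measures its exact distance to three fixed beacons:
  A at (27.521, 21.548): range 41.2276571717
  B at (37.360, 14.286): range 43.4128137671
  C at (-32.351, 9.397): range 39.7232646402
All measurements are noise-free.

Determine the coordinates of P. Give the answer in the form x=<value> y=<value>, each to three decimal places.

x=1.888 y=-10.743

eq1: (x − 27.521)² + (y − 21.548)² = 41.2276571717²
eq2: (x − 37.360)² + (y − 14.286)² = 43.4128137671²
eq3: (x + 32.351)² + (y − 9.397)² = 39.7232646402²
eq2−eq1, eq2−eq3 (x²,y² cancel):
  -19.678·x + 14.524·y = -193.184968
  -139.422·x − 9.778·y = -158.233941
det = -19.678·-9.778 − 14.524·-139.422 = 2217.376612
x = (-193.184968·-9.778 − 14.524·-158.233941) / 2217.376612 = 1.888336
y = (-19.678·-158.233941 − -193.184968·-139.422) / 2217.376612 = -10.742653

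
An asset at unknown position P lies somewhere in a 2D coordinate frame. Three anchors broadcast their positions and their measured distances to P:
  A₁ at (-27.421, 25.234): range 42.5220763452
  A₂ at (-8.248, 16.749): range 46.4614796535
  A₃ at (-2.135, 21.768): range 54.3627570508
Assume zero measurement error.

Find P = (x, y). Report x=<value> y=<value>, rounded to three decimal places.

x=-42.666 y=-14.461

eq1: (x + 27.421)² + (y − 25.234)² = 42.5220763452²
eq2: (x + 8.248)² + (y − 16.749)² = 46.4614796535²
eq3: (x + 2.135)² + (y − 21.768)² = 54.3627570508²
eq3−eq2, eq3−eq1 (x²,y² cancel):
  -12.226·x − 10.038·y = 666.794719
  -50.572·x + 6.932·y = 2057.444325
det = -12.226·6.932 − -10.038·-50.572 = -592.392368
x = (666.794719·6.932 − -10.038·2057.444325) / -592.392368 = -42.665720
y = (-12.226·2057.444325 − 666.794719·-50.572) / -592.392368 = -14.461409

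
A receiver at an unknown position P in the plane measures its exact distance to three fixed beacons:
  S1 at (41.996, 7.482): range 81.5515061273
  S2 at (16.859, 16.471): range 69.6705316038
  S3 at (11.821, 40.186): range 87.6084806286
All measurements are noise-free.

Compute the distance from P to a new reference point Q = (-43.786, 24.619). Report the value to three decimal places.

eq1: (x − 41.996)² + (y − 7.482)² = 81.5515061273²
eq2: (x − 16.859)² + (y − 16.471)² = 69.6705316038²
eq3: (x − 11.821)² + (y − 40.186)² = 87.6084806286²
eq2−eq3, eq2−eq1 (x²,y² cancel):
  -10.076·x + 47.430·y = -1622.131989
  50.274·x − 17.978·y = -532.540560
det = -10.076·-17.978 − 47.430·50.274 = -2203.349492
x = (-1622.131989·-17.978 − 47.430·-532.540560) / -2203.349492 = -24.699253
y = (-10.076·-532.540560 − -1622.131989·50.274) / -2203.349492 = -39.447642
|P − Q| = √((-24.699253 − -43.786)² + (-39.447642 − 24.619)²) = 66.849372

66.849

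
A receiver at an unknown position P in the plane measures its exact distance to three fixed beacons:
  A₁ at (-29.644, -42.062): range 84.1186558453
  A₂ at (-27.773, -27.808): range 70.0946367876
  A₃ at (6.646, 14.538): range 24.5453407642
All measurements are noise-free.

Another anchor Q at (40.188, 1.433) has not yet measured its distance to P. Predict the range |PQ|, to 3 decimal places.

55.599

eq1: (x + 29.644)² + (y + 42.062)² = 84.1186558453²
eq2: (x + 27.773)² + (y + 27.808)² = 70.0946367876²
eq3: (x − 6.646)² + (y − 14.538)² = 24.5453407642²
eq2−eq3, eq2−eq1 (x²,y² cancel):
  68.838·x + 84.692·y = 3021.682720
  -3.742·x − 28.508·y = -1059.335968
det = 68.838·-28.508 − 84.692·-3.742 = -1645.516240
x = (3021.682720·-28.508 − 84.692·-1059.335968) / -1645.516240 = -2.172662
y = (68.838·-1059.335968 − 3021.682720·-3.742) / -1645.516240 = 37.444439
|P − Q| = √((-2.172662 − 40.188)² + (37.444439 − 1.433)²) = 55.599006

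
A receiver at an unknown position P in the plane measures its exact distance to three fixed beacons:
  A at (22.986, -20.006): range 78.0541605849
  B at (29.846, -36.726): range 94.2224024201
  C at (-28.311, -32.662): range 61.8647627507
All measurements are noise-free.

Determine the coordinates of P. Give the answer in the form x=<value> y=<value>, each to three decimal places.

eq1: (x − 22.986)² + (y + 20.006)² = 78.0541605849²
eq2: (x − 29.846)² + (y + 36.726)² = 94.2224024201²
eq3: (x + 28.311)² + (y + 32.662)² = 61.8647627507²
eq2−eq3, eq2−eq1 (x²,y² cancel):
  -116.314·x + 8.128·y = 4679.348421
  -13.720·x + 33.440·y = 1474.422573
det = -116.314·33.440 − 8.128·-13.720 = -3778.024000
x = (4679.348421·33.440 − 8.128·1474.422573) / -3778.024000 = -38.245735
y = (-116.314·1474.422573 − 4679.348421·-13.720) / -3778.024000 = 28.399853

x=-38.246 y=28.400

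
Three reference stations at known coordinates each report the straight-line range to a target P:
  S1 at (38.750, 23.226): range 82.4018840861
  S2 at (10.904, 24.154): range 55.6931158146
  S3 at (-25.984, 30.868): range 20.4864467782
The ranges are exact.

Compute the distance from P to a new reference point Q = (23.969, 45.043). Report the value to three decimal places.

eq1: (x − 38.750)² + (y − 23.226)² = 82.4018840861²
eq2: (x − 10.904)² + (y − 24.154)² = 55.6931158146²
eq3: (x + 25.984)² + (y − 30.868)² = 20.4864467782²
eq1−eq3, eq1−eq2 (x²,y² cancel):
  -129.468·x + 15.284·y = 5957.368103
  -55.692·x + 1.856·y = 2349.650708
det = -129.468·1.856 − 15.284·-55.692 = 610.903920
x = (5957.368103·1.856 − 15.284·2349.650708) / 610.903920 = -40.685917
y = (-129.468·2349.650708 − 5957.368103·-55.692) / 610.903920 = 45.135030
|P − Q| = √((-40.685917 − 23.969)² + (45.135030 − 45.043)²) = 64.654983

64.655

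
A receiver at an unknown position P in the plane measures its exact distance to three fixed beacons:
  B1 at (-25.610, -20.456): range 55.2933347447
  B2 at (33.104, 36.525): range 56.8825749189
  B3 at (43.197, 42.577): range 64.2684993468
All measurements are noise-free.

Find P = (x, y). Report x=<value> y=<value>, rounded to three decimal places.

eq1: (x + 25.610)² + (y + 20.456)² = 55.2933347447²
eq2: (x − 33.104)² + (y − 36.525)² = 56.8825749189²
eq3: (x − 43.197)² + (y − 42.577)² = 64.2684993468²
eq3−eq1, eq3−eq2 (x²,y² cancel):
  -137.614·x − 126.066·y = -1531.374561
  -20.186·x − 12.104·y = -354.018618
det = -137.614·-12.104 − -126.066·-20.186 = -879.088420
x = (-1531.374561·-12.104 − -126.066·-354.018618) / -879.088420 = 29.682968
y = (-137.614·-354.018618 − -1531.374561·-20.186) / -879.088420 = -20.254608

x=29.683 y=-20.255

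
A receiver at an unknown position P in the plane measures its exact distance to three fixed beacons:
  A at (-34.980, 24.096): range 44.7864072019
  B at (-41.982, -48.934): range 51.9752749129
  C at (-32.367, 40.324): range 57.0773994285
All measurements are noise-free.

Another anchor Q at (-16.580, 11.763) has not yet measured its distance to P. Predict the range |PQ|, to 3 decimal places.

24.505

eq1: (x + 34.980)² + (y − 24.096)² = 44.7864072019²
eq2: (x + 41.982)² + (y + 48.934)² = 51.9752749129²
eq3: (x + 32.367)² + (y − 40.324)² = 57.0773994285²
eq1−eq3, eq1−eq2 (x²,y² cancel):
  5.226·x + 32.456·y = -382.577206
  -14.004·x − 146.060·y = 1657.200132
det = 5.226·-146.060 − 32.456·-14.004 = -308.795736
x = (-382.577206·-146.060 − 32.456·1657.200132) / -308.795736 = -6.778394
y = (5.226·1657.200132 − -382.577206·-14.004) / -308.795736 = -10.696121
|P − Q| = √((-6.778394 − -16.580)² + (-10.696121 − 11.763)²) = 24.504767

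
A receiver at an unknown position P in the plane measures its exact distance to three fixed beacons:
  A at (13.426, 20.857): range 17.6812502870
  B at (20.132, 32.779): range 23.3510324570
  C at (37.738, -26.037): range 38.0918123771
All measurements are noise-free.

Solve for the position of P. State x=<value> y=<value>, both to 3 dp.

eq1: (x − 13.426)² + (y − 20.857)² = 17.6812502870²
eq2: (x − 20.132)² + (y − 32.779)² = 23.3510324570²
eq3: (x − 37.738)² + (y + 26.037)² = 38.0918123771²
eq3−eq2, eq3−eq1 (x²,y² cancel):
  -35.212·x + 117.632·y = 283.393705
  -48.624·x + 93.788·y = -348.450530
det = -35.212·93.788 − 117.632·-48.624 = 2417.275312
x = (283.393705·93.788 − 117.632·-348.450530) / 2417.275312 = 27.952075
y = (-35.212·-348.450530 − 283.393705·-48.624) / 2417.275312 = 10.776338

x=27.952 y=10.776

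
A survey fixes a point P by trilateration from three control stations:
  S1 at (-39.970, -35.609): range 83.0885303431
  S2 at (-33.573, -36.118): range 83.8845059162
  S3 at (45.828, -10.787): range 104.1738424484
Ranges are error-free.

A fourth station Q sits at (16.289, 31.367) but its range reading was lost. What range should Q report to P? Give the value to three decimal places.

59.057

eq1: (x + 39.970)² + (y + 35.609)² = 83.0885303431²
eq2: (x + 33.573)² + (y + 36.118)² = 83.8845059162²
eq3: (x − 45.828)² + (y + 10.787)² = 104.1738424484²
eq1−eq3, eq1−eq2 (x²,y² cancel):
  171.596·x + 49.644·y = -4597.522404
  12.794·x − 1.018·y = -566.851986
det = 171.596·-1.018 − 49.644·12.794 = -809.830064
x = (-4597.522404·-1.018 − 49.644·-566.851986) / -809.830064 = -40.528352
y = (171.596·-566.851986 − -4597.522404·12.794) / -809.830064 = 47.477654
|P − Q| = √((-40.528352 − 16.289)² + (47.477654 − 31.367)²) = 59.057300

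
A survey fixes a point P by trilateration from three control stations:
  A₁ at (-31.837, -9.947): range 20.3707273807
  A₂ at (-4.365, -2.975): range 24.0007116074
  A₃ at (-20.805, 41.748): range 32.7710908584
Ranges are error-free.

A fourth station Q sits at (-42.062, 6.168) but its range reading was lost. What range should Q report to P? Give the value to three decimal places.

eq1: (x + 31.837)² + (y + 9.947)² = 20.3707273807²
eq2: (x + 4.365)² + (y + 2.975)² = 24.0007116074²
eq3: (x + 20.805)² + (y − 41.748)² = 32.7710908584²
eq3−eq1, eq3−eq2 (x²,y² cancel):
  -22.064·x − 103.390·y = -404.228289
  32.880·x − 89.446·y = -1649.929441
det = -22.064·-89.446 − -103.390·32.880 = 5372.999744
x = (-404.228289·-89.446 − -103.390·-1649.929441) / 5372.999744 = -25.019469
y = (-22.064·-1649.929441 − -404.228289·32.880) / 5372.999744 = 9.249036
|P − Q| = √((-25.019469 − -42.062)² + (9.249036 − 6.168)²) = 17.318794

17.319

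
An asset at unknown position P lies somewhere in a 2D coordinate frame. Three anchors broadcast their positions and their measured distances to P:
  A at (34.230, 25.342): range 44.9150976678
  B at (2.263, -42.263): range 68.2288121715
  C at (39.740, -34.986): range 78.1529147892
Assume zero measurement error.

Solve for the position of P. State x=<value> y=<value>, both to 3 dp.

x=-10.681 y=24.727

eq1: (x − 34.230)² + (y − 25.342)² = 44.9150976678²
eq2: (x − 2.263)² + (y + 42.263)² = 68.2288121715²
eq3: (x − 39.740)² + (y + 34.986)² = 78.1529147892²
eq1−eq2, eq1−eq3 (x²,y² cancel):
  -63.934·x − 135.210·y = -2660.432338
  11.020·x − 120.656·y = -3101.134160
det = -63.934·-120.656 − -135.210·11.020 = 9204.034904
x = (-2660.432338·-120.656 − -135.210·-3101.134160) / 9204.034904 = -10.680884
y = (-63.934·-3101.134160 − -2660.432338·11.020) / 9204.034904 = 24.726751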